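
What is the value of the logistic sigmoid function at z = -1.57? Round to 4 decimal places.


First, exp(1.5700) = 4.8066.
Then sigma(z) = 1/(1 + 4.8066) = 0.1722.

0.1722


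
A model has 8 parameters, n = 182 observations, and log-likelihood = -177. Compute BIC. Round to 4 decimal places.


ln(182) = 5.204007.
k * ln(n) = 8 * 5.204007 = 41.632056.
-2L = 354.
BIC = 41.632056 + 354 = 395.632056, which rounds to 395.6321.

395.6321


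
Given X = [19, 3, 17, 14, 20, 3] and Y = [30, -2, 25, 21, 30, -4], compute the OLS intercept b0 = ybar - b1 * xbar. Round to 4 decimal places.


The slope is b1 = 2.0055.
Sample means are xbar = 12.6667 and ybar = 16.6667.
Intercept: b0 = 16.6667 - (2.0055)(12.6667) = -8.7367.

-8.7367


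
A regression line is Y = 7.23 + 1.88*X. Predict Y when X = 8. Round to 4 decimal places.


Predicted value:
Y = 7.23 + (1.88)(8) = 7.23 + 15.0400 = 22.2700.

22.2700


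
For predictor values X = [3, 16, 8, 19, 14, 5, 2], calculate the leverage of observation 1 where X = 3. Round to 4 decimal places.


Mean of X: xbar = 9.5714.
SXX = 273.7143.
For X = 3: h = 1/7 + (3 - 9.5714)^2/273.7143 = 0.3006.

0.3006


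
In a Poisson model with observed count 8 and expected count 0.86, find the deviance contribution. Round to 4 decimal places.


Compute y*ln(y/mu) = 8*ln(8/0.86) = 8*2.230264 = 17.842112.
y - mu = 7.14.
D = 2*(17.842112 - (7.14)) = 21.404224, which rounds to 21.4042.

21.4042


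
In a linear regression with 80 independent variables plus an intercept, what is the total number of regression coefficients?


Total coefficients = number of predictors + 1 (for the intercept).
= 80 + 1 = 81.

81


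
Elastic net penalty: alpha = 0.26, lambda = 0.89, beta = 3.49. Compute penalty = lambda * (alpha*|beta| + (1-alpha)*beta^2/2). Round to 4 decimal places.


alpha * |beta| = 0.26 * 3.49 = 0.9074.
(1-alpha) * beta^2/2 = 0.74 * 12.1801/2 = 4.5066.
Total = 0.89 * (0.9074 + 4.5066) = 4.8185.

4.8185


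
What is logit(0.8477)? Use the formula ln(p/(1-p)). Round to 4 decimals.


Compute the odds: 0.8477/0.1523 = 5.5660.
Take the natural log: ln(5.5660) = 1.7167.

1.7167


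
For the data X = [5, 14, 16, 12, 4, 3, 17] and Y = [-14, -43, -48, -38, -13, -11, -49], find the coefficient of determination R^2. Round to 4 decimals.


The fitted line is Y = -1.4402 + -2.9003*X.
SSres = 11.5771, SStot = 1818.8571.
R^2 = 1 - SSres/SStot = 0.9936.

0.9936


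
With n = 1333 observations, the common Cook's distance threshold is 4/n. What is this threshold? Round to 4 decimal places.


The threshold is 4/n.
4/1333 = 0.0030.

0.0030


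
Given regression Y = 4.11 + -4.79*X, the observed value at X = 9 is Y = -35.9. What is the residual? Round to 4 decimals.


Fitted value at X = 9 is yhat = 4.11 + -4.79*9 = -39.0000.
Residual = -35.9 - -39.0000 = 3.1000.

3.1000


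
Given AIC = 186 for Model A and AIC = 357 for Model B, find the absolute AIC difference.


Absolute difference = |186 - 357| = 171.
The model with lower AIC (A) is preferred.

171


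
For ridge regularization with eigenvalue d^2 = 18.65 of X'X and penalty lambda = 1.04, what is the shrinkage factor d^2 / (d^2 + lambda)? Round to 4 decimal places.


d^2 + lambda = 18.65 + 1.04 = 19.6900.
Shrinkage factor = 18.65/19.6900 = 0.9472.

0.9472


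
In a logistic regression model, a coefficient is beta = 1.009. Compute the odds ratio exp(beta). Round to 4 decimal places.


Odds ratio = exp(beta) = exp(1.009).
= 2.7429.

2.7429


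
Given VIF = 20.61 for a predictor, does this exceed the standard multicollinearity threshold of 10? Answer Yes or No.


Check: VIF = 20.61 vs threshold = 10.
Since 20.61 >= 10, the answer is Yes.

Yes


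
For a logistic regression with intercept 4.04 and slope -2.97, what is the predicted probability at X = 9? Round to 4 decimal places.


Linear predictor: z = 4.04 + -2.97 * 9 = -22.6900.
P = 1/(1 + exp(22.6900)) = 1/(1 + 7147296426.6552) = 0.0000.

0.0000


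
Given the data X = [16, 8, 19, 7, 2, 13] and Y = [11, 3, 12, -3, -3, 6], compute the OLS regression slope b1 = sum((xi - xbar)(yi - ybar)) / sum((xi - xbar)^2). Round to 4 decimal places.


First compute the means: xbar = 10.8333, ybar = 4.3333.
Then S_xx = sum((xi - xbar)^2) = 198.8333.
S_xy = sum((xi - xbar)(yi - ybar)) = 197.3333.
b1 = S_xy / S_xx = 197.3333 / 198.8333 = 0.9925.

0.9925


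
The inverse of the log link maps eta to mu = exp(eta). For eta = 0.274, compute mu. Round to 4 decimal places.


mu = exp(eta) = exp(0.274).
= 1.3152.

1.3152


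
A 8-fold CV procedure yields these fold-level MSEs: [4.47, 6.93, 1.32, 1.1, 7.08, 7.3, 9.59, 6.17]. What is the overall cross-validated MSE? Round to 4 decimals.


Sum of fold MSEs = 43.9600.
Average = 43.9600 / 8 = 5.4950.

5.4950


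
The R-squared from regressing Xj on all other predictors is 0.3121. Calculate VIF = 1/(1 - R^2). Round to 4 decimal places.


VIF = 1 / (1 - 0.3121).
= 1 / 0.6879 = 1.4537.

1.4537


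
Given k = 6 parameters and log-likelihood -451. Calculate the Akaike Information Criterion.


AIC = 2k - 2*loglik = 2(6) - 2(-451).
= 12 + 902 = 914.

914


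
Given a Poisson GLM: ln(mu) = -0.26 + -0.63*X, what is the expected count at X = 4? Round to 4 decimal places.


eta = -0.26 + -0.63 * 4 = -2.7800.
mu = exp(-2.7800) = 0.0620.

0.0620


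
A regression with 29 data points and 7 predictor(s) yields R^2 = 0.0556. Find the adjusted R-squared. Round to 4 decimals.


Plug in: Adj R^2 = 1 - (1 - 0.0556) * 28/21.
= 1 - 0.9444 * 28/21
= 1 - 26.4432 / 21
= 1 - 1.2592 = -0.2592.

-0.2592


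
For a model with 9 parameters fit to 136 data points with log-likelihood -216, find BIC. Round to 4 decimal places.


k * ln(n) = 9 * ln(136) = 9 * 4.912655 = 44.213895.
-2 * loglik = -2 * (-216) = 432.
BIC = 44.213895 + 432 = 476.213895, which rounds to 476.2139.

476.2139


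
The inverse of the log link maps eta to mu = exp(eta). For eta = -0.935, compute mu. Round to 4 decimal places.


Apply the inverse link:
mu = e^-0.935 = 0.3926.

0.3926


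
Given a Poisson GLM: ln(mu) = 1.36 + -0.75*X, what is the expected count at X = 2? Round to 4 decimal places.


Compute eta = 1.36 + -0.75 * 2 = -0.1400.
Apply inverse link: mu = e^-0.1400 = 0.8694.

0.8694


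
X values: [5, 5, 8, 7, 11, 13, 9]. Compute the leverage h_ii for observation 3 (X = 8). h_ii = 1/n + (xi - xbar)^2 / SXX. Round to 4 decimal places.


Compute xbar = 8.2857 with n = 7 observations.
SXX = 53.4286.
Leverage = 1/7 + (8 - 8.2857)^2/53.4286 = 0.1444.

0.1444


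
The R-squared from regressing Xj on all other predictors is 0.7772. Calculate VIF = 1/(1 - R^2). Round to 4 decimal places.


VIF = 1 / (1 - 0.7772).
= 1 / 0.2228 = 4.4883.

4.4883


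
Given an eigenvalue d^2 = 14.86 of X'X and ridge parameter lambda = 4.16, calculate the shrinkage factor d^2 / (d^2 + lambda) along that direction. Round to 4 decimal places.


d^2 + lambda = 14.86 + 4.16 = 19.0200.
Shrinkage factor = 14.86/19.0200 = 0.7813.

0.7813


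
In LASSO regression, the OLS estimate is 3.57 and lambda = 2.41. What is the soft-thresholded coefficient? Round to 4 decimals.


Absolute value: |3.57| = 3.57.
Compare to lambda = 2.41.
Since |beta| > lambda, coefficient = sign(beta)*(|beta| - lambda) = 1.1600.

1.1600


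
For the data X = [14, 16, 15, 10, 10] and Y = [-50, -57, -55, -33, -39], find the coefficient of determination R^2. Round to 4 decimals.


Fit the OLS line: b0 = -0.0813, b1 = -3.5938.
SSres = 19.5188.
SStot = 432.8000.
R^2 = 1 - 19.5188/432.8000 = 0.9549.

0.9549


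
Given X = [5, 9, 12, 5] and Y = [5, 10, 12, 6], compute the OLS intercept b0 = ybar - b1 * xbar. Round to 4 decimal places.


The slope is b1 = 0.9568.
Sample means are xbar = 7.7500 and ybar = 8.2500.
Intercept: b0 = 8.2500 - (0.9568)(7.7500) = 0.8345.

0.8345


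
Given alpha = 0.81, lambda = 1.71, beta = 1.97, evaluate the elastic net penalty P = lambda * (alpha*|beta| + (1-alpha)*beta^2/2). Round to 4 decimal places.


L1 component = 0.81 * |1.97| = 1.5957.
L2 component = 0.19 * 1.97^2 / 2 = 0.3687.
Penalty = 1.71 * (1.5957 + 0.3687) = 1.71 * 1.9644 = 3.3591.

3.3591


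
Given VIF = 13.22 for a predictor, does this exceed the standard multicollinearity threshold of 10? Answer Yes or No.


The threshold is 10.
VIF = 13.22 is >= 10.
Multicollinearity indication: Yes.

Yes


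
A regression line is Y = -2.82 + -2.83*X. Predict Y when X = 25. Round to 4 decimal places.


Substitute X = 25 into the equation:
Y = -2.82 + -2.83 * 25 = -2.82 + -70.7500 = -73.5700.

-73.5700


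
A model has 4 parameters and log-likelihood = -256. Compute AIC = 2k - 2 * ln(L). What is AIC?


AIC = 2*4 - 2*(-256).
= 8 + 512 = 520.

520


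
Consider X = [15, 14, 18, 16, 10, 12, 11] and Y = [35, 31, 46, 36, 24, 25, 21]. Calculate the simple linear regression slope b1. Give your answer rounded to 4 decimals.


First compute the means: xbar = 13.7143, ybar = 31.1429.
Then S_xx = sum((xi - xbar)^2) = 49.4286.
S_xy = sum((xi - xbar)(yi - ybar)) = 144.2857.
b1 = S_xy / S_xx = 144.2857 / 49.4286 = 2.9191.

2.9191


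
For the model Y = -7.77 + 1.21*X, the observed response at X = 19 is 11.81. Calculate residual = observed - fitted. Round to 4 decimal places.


Compute yhat = -7.77 + (1.21)(19) = 15.2200.
Residual = actual - predicted = 11.81 - 15.2200 = -3.4100.

-3.4100


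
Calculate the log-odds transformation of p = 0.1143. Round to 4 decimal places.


The odds are p/(1-p) = 0.1143 / 0.8857 = 0.1291.
logit(p) = ln(0.1291) = -2.0476.

-2.0476


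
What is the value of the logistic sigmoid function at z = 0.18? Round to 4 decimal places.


First, exp(-0.1800) = 0.8353.
Then sigma(z) = 1/(1 + 0.8353) = 0.5449.

0.5449


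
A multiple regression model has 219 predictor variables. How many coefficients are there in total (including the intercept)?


Total coefficients = number of predictors + 1 (for the intercept).
= 219 + 1 = 220.

220


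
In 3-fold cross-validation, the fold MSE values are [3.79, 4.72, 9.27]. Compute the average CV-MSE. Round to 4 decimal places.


Add all fold MSEs: 17.7800.
Divide by k = 3: 17.7800/3 = 5.9267.

5.9267


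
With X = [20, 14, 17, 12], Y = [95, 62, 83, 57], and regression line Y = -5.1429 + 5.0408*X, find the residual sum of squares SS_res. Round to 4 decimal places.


Compute predicted values, then residuals = yi - yhat_i.
Residuals: [-0.6731, -3.4283, 2.4493, 1.6533].
SSres = sum(residual^2) = 20.9388.

20.9388


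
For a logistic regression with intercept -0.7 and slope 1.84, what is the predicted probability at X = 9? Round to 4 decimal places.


Linear predictor: z = -0.7 + 1.84 * 9 = 15.8600.
P = 1/(1 + exp(-15.8600)) = 1/(1 + 0.0000) = 1.0000.

1.0000


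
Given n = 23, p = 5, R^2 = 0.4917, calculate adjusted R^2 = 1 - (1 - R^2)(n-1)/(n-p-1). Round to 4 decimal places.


Using the formula:
(1 - 0.4917) = 0.5083.
Multiply by 22/17: 0.5083 * 22 = 11.1826, then 11.1826 / 17 = 0.6578.
Adj R^2 = 1 - 0.6578 = 0.3422.

0.3422


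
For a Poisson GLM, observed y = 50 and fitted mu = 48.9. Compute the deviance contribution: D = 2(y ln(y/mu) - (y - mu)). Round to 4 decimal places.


First: ln(50/48.9) = 0.022246.
Then: 50 * 0.022246 = 1.112300.
y - mu = 50 - 48.9 = 1.1.
D = 2(1.112300 - 1.1) = 0.024600, which rounds to 0.0246.

0.0246


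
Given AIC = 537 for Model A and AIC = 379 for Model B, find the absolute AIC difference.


Absolute difference = |537 - 379| = 158.
The model with lower AIC (B) is preferred.

158


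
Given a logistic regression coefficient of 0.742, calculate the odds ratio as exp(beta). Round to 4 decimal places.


The odds ratio is computed as:
OR = e^(0.742) = 2.1001.

2.1001


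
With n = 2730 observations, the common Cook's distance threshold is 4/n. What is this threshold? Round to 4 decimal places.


The threshold is 4/n.
4/2730 = 0.0015.

0.0015


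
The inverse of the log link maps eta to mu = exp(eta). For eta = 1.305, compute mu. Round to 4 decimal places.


mu = exp(eta) = exp(1.305).
= 3.6877.

3.6877


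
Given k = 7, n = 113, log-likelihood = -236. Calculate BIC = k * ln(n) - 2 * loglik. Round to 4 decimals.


Compute k*ln(n) = 7*ln(113) = 7*4.727388 = 33.091716.
Then -2*loglik = 472.
BIC = 33.091716 + 472 = 505.091716, which rounds to 505.0917.

505.0917


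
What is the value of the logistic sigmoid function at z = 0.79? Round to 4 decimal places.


exp(-0.7900) = 0.4538.
1 + exp(-z) = 1.4538.
sigmoid = 1/1.4538 = 0.6878.

0.6878


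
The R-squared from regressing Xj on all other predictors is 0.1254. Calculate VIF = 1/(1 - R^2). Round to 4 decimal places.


VIF = 1 / (1 - 0.1254).
= 1 / 0.8746 = 1.1434.

1.1434


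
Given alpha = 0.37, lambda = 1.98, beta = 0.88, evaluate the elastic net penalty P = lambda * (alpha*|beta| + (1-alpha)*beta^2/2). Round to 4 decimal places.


alpha * |beta| = 0.37 * 0.88 = 0.3256.
(1-alpha) * beta^2/2 = 0.63 * 0.7744/2 = 0.2439.
Total = 1.98 * (0.3256 + 0.2439) = 1.1277.

1.1277


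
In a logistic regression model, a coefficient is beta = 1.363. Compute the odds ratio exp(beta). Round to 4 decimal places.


The odds ratio is computed as:
OR = e^(1.363) = 3.9079.

3.9079


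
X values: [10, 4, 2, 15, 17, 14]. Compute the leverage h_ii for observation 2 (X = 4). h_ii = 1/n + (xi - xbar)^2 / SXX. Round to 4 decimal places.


Mean of X: xbar = 10.3333.
SXX = 189.3333.
For X = 4: h = 1/6 + (4 - 10.3333)^2/189.3333 = 0.3785.

0.3785


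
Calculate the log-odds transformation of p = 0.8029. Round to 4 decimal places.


The odds are p/(1-p) = 0.8029 / 0.1971 = 4.0736.
logit(p) = ln(4.0736) = 1.4045.

1.4045


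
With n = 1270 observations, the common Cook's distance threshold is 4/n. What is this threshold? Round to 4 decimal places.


The threshold is 4/n.
4/1270 = 0.0031.

0.0031


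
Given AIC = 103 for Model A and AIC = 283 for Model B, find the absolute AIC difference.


Compute |103 - 283| = 180.
Model A has the smaller AIC.

180


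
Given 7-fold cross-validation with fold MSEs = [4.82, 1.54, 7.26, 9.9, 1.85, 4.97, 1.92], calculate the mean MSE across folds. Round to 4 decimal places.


Total MSE across folds = 32.2600.
CV-MSE = 32.2600/7 = 4.6086.

4.6086


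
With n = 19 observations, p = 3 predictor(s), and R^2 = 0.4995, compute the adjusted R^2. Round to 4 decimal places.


Using the formula:
(1 - 0.4995) = 0.5005.
Multiply by 18/15: 0.5005 * 18 = 9.0090, then 9.0090 / 15 = 0.6006.
Adj R^2 = 1 - 0.6006 = 0.3994.

0.3994


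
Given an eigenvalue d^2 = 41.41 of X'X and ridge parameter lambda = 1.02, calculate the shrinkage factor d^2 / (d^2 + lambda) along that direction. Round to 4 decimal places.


Compute the denominator: 41.41 + 1.02 = 42.4300.
Shrinkage factor = 41.41 / 42.4300 = 0.9760.

0.9760


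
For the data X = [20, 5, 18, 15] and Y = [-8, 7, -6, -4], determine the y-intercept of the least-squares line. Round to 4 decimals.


First find the slope: b1 = -1.0038.
Means: xbar = 14.5000, ybar = -2.7500.
b0 = ybar - b1 * xbar = -2.7500 - -1.0038 * 14.5000 = 11.8045.

11.8045


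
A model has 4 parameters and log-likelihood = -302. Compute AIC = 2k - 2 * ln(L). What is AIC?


AIC = 2k - 2*loglik = 2(4) - 2(-302).
= 8 + 604 = 612.

612


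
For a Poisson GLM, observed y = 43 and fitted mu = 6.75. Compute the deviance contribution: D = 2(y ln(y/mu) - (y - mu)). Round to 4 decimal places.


y/mu = 43/6.75 = 6.370370 (approx.), and ln(43/6.75) = 1.851658.
y * ln(y/mu) = 43 * 1.851658 = 79.621294.
y - mu = 36.25.
D = 2 * (79.621294 - 36.25) = 86.742588, which rounds to 86.7426.

86.7426


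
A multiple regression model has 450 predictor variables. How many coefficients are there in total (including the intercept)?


Total coefficients = number of predictors + 1 (for the intercept).
= 450 + 1 = 451.

451


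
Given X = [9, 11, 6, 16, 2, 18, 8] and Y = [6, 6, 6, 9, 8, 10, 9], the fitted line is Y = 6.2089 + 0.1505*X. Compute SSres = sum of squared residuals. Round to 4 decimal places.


Compute predicted values, then residuals = yi - yhat_i.
Residuals: [-1.5634, -1.8644, -1.1119, 0.3831, 1.4901, 1.0821, 1.5871].
SSres = sum(residual^2) = 13.2135.

13.2135


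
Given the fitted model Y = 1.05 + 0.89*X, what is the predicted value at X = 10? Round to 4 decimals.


Plug X = 10 into Y = 1.05 + 0.89*X:
Y = 1.05 + 8.9000 = 9.9500.

9.9500


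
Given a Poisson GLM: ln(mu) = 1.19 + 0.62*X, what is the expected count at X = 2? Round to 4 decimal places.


Linear predictor: eta = 1.19 + (0.62)(2) = 2.4300.
Expected count: mu = exp(2.4300) = 11.3589.

11.3589


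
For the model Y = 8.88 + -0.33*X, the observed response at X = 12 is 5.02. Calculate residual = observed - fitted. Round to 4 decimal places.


Predicted = 8.88 + -0.33 * 12 = 4.9200.
Residual = 5.02 - 4.9200 = 0.1000.

0.1000


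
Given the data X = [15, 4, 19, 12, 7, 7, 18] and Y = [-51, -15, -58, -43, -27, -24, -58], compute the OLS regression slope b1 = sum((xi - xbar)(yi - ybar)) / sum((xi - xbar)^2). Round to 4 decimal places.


First compute the means: xbar = 11.7143, ybar = -39.4286.
Then S_xx = sum((xi - xbar)^2) = 207.4286.
S_xy = sum((xi - xbar)(yi - ybar)) = -610.8571.
b1 = S_xy / S_xx = -610.8571 / 207.4286 = -2.9449.

-2.9449


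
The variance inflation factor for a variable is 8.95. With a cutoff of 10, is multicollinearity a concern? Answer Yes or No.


Check: VIF = 8.95 vs threshold = 10.
Since 8.95 < 10, the answer is No.

No


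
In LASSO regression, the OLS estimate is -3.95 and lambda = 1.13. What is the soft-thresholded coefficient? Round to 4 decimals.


Check: |-3.95| = 3.95 vs lambda = 1.13.
Since |beta| > lambda, coefficient = sign(beta)*(|beta| - lambda) = -2.8200.
Soft-thresholded coefficient = -2.8200.

-2.8200


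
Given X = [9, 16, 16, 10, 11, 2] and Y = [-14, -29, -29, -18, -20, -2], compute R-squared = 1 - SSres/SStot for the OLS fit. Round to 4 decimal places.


Fit the OLS line: b0 = 2.0887, b1 = -1.9458.
SSres = 2.9360.
SStot = 515.3333.
R^2 = 1 - 2.9360/515.3333 = 0.9943.

0.9943


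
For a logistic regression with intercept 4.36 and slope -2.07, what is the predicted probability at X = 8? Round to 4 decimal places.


z = 4.36 + -2.07 * 8 = -12.2000.
Sigmoid: P = 1 / (1 + exp(12.2000)) = 0.0000.

0.0000


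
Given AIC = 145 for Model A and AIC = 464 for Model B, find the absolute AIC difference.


Compute |145 - 464| = 319.
Model A has the smaller AIC.

319


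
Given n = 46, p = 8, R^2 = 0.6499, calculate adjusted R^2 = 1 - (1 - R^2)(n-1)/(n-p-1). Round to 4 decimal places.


Plug in: Adj R^2 = 1 - (1 - 0.6499) * 45/37.
= 1 - 0.3501 * 45/37
= 1 - 15.7545 / 37
= 1 - 0.4258 = 0.5742.

0.5742


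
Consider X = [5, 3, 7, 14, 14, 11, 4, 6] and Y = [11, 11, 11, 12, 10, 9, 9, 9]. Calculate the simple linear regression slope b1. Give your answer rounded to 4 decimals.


The sample means are xbar = 8.0000 and ybar = 10.2500.
Compute S_xx = 136.0000 and S_xy = 6.0000.
Slope b1 = S_xy / S_xx = 6.0000 / 136.0000 = 0.0441.

0.0441


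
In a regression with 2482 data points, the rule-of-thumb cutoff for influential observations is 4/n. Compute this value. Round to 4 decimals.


The threshold is 4/n.
4/2482 = 0.0016.

0.0016


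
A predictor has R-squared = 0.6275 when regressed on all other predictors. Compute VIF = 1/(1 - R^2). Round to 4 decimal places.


Denominator: 1 - 0.6275 = 0.3725.
VIF = 1 / 0.3725 = 2.6846.

2.6846


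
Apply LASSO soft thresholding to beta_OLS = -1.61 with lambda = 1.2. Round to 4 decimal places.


|beta_OLS| = 1.61.
lambda = 1.2.
Since |beta| > lambda, coefficient = sign(beta)*(|beta| - lambda) = -0.4100.
Result = -0.4100.

-0.4100


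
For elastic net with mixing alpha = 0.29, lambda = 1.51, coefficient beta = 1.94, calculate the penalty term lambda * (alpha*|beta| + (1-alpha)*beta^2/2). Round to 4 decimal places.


Compute:
L1 = 0.29 * 1.94 = 0.5626.
L2 = 0.71 * 1.94^2 / 2 = 1.3361.
Penalty = 1.51 * (0.5626 + 1.3361) = 2.8670.

2.8670


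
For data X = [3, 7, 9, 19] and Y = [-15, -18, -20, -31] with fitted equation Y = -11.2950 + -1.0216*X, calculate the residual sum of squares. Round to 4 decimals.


Predicted values from Y = -11.2950 + -1.0216*X.
Residuals: [-0.6402, 0.4462, 0.4894, -0.2946].
SSres = 0.9353.

0.9353


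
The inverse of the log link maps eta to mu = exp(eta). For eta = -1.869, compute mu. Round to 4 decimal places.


The inverse log link gives:
mu = exp(-1.869) = 0.1543.

0.1543


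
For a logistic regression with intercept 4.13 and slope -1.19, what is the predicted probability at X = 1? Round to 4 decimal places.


z = 4.13 + -1.19 * 1 = 2.9400.
Sigmoid: P = 1 / (1 + exp(-2.9400)) = 0.9498.

0.9498


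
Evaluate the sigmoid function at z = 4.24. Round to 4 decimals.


Compute exp(-4.2400) = 0.0144.
Sigmoid = 1 / (1 + 0.0144) = 1 / 1.0144 = 0.9858.

0.9858


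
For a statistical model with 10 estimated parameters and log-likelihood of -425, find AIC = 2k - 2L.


Compute:
2k = 2*10 = 20.
-2*loglik = -2*(-425) = 850.
AIC = 20 + 850 = 870.

870


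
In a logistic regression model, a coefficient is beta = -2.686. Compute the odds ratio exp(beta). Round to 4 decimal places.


exp(-2.686) = 0.0682.
So the odds ratio is 0.0682.

0.0682


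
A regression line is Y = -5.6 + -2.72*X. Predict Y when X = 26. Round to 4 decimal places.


Plug X = 26 into Y = -5.6 + -2.72*X:
Y = -5.6 + -70.7200 = -76.3200.

-76.3200


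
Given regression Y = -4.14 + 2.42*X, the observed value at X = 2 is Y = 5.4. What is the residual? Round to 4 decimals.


Fitted value at X = 2 is yhat = -4.14 + 2.42*2 = 0.7000.
Residual = 5.4 - 0.7000 = 4.7000.

4.7000


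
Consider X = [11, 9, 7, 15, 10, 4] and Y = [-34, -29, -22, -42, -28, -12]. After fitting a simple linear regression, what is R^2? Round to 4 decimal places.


After computing the OLS fit (b0=-2.4808, b1=-2.7163):
SSres = 13.2548, SStot = 524.8333.
R^2 = 1 - 13.2548/524.8333 = 0.9747.

0.9747


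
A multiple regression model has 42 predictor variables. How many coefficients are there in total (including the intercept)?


Each predictor gets one coefficient, plus one intercept.
Total parameters = 42 + 1 = 43.

43


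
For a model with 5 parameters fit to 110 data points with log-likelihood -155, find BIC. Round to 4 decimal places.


Compute k*ln(n) = 5*ln(110) = 5*4.700480 = 23.502400.
Then -2*loglik = 310.
BIC = 23.502400 + 310 = 333.502400, which rounds to 333.5024.

333.5024


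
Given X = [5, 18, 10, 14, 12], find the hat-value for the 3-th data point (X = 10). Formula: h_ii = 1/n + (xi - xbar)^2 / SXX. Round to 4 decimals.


Mean of X: xbar = 11.8000.
SXX = 92.8000.
For X = 10: h = 1/5 + (10 - 11.8000)^2/92.8000 = 0.2349.

0.2349


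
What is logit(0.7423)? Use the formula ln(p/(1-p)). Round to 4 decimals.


1 - p = 0.2577.
p/(1-p) = 2.8805.
logit = ln(2.8805) = 1.0580.

1.0580


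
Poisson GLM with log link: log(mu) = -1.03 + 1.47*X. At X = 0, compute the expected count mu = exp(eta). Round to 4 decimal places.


Linear predictor: eta = -1.03 + (1.47)(0) = -1.0300.
Expected count: mu = exp(-1.0300) = 0.3570.

0.3570


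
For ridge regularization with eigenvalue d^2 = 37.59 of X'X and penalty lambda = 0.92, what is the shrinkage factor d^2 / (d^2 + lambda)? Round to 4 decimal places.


Compute the denominator: 37.59 + 0.92 = 38.5100.
Shrinkage factor = 37.59 / 38.5100 = 0.9761.

0.9761


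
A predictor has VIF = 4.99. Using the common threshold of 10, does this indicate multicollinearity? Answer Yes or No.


The threshold is 10.
VIF = 4.99 is < 10.
Multicollinearity indication: No.

No


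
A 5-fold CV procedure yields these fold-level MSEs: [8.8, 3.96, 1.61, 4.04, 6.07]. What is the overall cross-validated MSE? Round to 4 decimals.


Sum of fold MSEs = 24.4800.
Average = 24.4800 / 5 = 4.8960.

4.8960


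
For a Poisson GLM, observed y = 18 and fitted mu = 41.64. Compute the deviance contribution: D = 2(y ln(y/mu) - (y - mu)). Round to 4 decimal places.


First: ln(18/41.64) = -0.838689.
Then: 18 * -0.838689 = -15.096402.
y - mu = 18 - 41.64 = -23.64.
D = 2(-15.096402 - -23.64) = 17.087196, which rounds to 17.0872.

17.0872


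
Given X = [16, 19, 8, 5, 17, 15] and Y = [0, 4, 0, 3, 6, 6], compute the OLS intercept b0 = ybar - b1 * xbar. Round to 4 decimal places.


First find the slope: b1 = 0.1935.
Means: xbar = 13.3333, ybar = 3.1667.
b0 = ybar - b1 * xbar = 3.1667 - 0.1935 * 13.3333 = 0.5870.

0.5870


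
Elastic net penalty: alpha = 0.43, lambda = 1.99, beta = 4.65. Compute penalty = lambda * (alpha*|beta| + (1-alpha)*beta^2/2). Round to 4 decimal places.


Compute:
L1 = 0.43 * 4.65 = 1.9995.
L2 = 0.57 * 4.65^2 / 2 = 6.1624.
Penalty = 1.99 * (1.9995 + 6.1624) = 16.2422.

16.2422


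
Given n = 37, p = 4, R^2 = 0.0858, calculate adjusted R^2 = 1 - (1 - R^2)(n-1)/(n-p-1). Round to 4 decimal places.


Using the formula:
(1 - 0.0858) = 0.9142.
Multiply by 36/32: 0.9142 * 36 = 32.9112, then 32.9112 / 32 = 1.0285.
Adj R^2 = 1 - 1.0285 = -0.0285.

-0.0285


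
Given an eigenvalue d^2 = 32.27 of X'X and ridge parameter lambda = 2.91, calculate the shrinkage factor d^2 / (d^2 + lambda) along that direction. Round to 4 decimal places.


Compute the denominator: 32.27 + 2.91 = 35.1800.
Shrinkage factor = 32.27 / 35.1800 = 0.9173.

0.9173


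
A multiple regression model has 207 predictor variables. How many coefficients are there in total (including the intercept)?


Each predictor gets one coefficient, plus one intercept.
Total parameters = 207 + 1 = 208.

208


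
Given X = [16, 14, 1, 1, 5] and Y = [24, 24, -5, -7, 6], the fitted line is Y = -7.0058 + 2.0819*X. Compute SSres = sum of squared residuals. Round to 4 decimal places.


Predicted values from Y = -7.0058 + 2.0819*X.
Residuals: [-2.3046, 1.8592, -0.0761, -2.0761, 2.5963].
SSres = 19.8246.

19.8246


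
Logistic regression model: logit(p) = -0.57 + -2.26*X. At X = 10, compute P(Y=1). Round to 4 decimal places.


Linear predictor: z = -0.57 + -2.26 * 10 = -23.1700.
P = 1/(1 + exp(23.1700)) = 1/(1 + 11550562800.0022) = 0.0000.

0.0000


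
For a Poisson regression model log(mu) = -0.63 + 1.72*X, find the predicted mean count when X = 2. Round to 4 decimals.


Compute eta = -0.63 + 1.72 * 2 = 2.8100.
Apply inverse link: mu = e^2.8100 = 16.6099.

16.6099


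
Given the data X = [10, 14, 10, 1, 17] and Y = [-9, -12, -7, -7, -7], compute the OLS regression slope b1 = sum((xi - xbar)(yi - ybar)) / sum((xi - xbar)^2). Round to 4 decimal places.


Calculate xbar = 10.4000, ybar = -8.4000.
S_xx = 145.2000, S_xy = -17.2000.
Using b1 = S_xy / S_xx = -17.2000 / 145.2000, we get b1 = -0.1185.

-0.1185


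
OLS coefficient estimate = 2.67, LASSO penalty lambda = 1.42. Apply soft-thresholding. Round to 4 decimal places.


|beta_OLS| = 2.67.
lambda = 1.42.
Since |beta| > lambda, coefficient = sign(beta)*(|beta| - lambda) = 1.2500.
Result = 1.2500.

1.2500


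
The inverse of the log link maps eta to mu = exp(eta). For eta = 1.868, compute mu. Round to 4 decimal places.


The inverse log link gives:
mu = exp(1.868) = 6.4753.

6.4753


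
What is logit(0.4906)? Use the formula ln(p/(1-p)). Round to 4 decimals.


Compute the odds: 0.4906/0.5094 = 0.9631.
Take the natural log: ln(0.9631) = -0.0376.

-0.0376


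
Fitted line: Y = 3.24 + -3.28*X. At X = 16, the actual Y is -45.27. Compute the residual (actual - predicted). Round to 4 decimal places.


Predicted = 3.24 + -3.28 * 16 = -49.2400.
Residual = -45.27 - -49.2400 = 3.9700.

3.9700


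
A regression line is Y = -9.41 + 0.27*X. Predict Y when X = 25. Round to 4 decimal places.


Plug X = 25 into Y = -9.41 + 0.27*X:
Y = -9.41 + 6.7500 = -2.6600.

-2.6600


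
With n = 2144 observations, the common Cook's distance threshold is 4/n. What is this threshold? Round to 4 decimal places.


The threshold is 4/n.
4/2144 = 0.0019.

0.0019


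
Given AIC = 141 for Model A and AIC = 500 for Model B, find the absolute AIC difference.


Compute |141 - 500| = 359.
Model A has the smaller AIC.

359


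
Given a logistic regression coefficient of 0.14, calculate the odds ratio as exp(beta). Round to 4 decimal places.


The odds ratio is computed as:
OR = e^(0.14) = 1.1503.

1.1503


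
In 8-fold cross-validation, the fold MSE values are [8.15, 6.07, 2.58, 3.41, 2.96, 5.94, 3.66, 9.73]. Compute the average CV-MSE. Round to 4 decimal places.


Add all fold MSEs: 42.5000.
Divide by k = 8: 42.5000/8 = 5.3125.

5.3125


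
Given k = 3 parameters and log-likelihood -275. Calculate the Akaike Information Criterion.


Compute:
2k = 2*3 = 6.
-2*loglik = -2*(-275) = 550.
AIC = 6 + 550 = 556.

556


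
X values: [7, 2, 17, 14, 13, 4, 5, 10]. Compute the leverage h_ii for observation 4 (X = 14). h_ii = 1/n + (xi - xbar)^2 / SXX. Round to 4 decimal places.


Mean of X: xbar = 9.0000.
SXX = 200.0000.
For X = 14: h = 1/8 + (14 - 9.0000)^2/200.0000 = 0.2500.

0.2500


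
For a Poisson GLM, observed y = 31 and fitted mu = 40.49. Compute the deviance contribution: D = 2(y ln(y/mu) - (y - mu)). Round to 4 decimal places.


First: ln(31/40.49) = -0.267068.
Then: 31 * -0.267068 = -8.279108.
y - mu = 31 - 40.49 = -9.49.
D = 2(-8.279108 - -9.49) = 2.421784, which rounds to 2.4218.

2.4218


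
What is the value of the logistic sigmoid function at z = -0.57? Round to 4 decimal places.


Compute exp(0.5700) = 1.7683.
Sigmoid = 1 / (1 + 1.7683) = 1 / 2.7683 = 0.3612.

0.3612


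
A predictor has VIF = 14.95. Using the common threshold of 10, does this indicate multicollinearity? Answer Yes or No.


The threshold is 10.
VIF = 14.95 is >= 10.
Multicollinearity indication: Yes.

Yes


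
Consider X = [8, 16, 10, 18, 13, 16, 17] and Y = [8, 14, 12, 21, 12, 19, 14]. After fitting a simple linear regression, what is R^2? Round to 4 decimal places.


Fit the OLS line: b0 = 0.6113, b1 = 0.9767.
SSres = 35.3821.
SStot = 117.4286.
R^2 = 1 - 35.3821/117.4286 = 0.6987.

0.6987


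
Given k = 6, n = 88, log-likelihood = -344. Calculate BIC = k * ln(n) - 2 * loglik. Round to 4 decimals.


ln(88) = 4.477337.
k * ln(n) = 6 * 4.477337 = 26.864022.
-2L = 688.
BIC = 26.864022 + 688 = 714.864022, which rounds to 714.8640.

714.8640


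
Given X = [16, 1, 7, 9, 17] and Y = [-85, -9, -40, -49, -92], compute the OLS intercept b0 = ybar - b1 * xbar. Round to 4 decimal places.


Compute b1 = -5.1364 from the OLS formula.
With xbar = 10.0000 and ybar = -55.0000, the intercept is:
b0 = -55.0000 - -5.1364 * 10.0000 = -3.6364.

-3.6364


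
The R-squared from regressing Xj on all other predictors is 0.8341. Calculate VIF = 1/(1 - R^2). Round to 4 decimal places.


Using VIF = 1/(1 - R^2_j):
1 - 0.8341 = 0.1659.
VIF = 6.0277.

6.0277


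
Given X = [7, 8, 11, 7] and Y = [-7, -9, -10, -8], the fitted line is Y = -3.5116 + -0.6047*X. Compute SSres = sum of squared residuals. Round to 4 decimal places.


Compute predicted values, then residuals = yi - yhat_i.
Residuals: [0.7445, -0.6508, 0.1633, -0.2555].
SSres = sum(residual^2) = 1.0698.

1.0698


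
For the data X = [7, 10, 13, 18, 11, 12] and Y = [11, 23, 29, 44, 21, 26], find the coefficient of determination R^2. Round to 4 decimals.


After computing the OLS fit (b0=-9.1546, b1=2.9426):
SSres = 12.6135, SStot = 591.3333.
R^2 = 1 - 12.6135/591.3333 = 0.9787.

0.9787


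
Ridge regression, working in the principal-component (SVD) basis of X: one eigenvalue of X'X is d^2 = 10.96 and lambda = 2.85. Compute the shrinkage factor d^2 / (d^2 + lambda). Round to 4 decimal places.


Denominator = d^2 + lambda = 10.96 + 2.85 = 13.8100.
Shrinkage = 10.96 / 13.8100 = 0.7936.

0.7936


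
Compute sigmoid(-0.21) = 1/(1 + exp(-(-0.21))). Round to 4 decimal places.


exp(0.2100) = 1.2337.
1 + exp(-z) = 2.2337.
sigmoid = 1/2.2337 = 0.4477.

0.4477


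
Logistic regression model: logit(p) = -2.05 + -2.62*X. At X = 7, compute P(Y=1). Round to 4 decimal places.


z = -2.05 + -2.62 * 7 = -20.3900.
Sigmoid: P = 1 / (1 + exp(20.3900)) = 0.0000.

0.0000


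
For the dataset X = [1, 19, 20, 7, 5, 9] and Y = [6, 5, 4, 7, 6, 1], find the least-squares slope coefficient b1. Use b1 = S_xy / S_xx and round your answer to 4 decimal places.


First compute the means: xbar = 10.1667, ybar = 4.8333.
Then S_xx = sum((xi - xbar)^2) = 296.8333.
S_xy = sum((xi - xbar)(yi - ybar)) = -25.8333.
b1 = S_xy / S_xx = -25.8333 / 296.8333 = -0.0870.

-0.0870


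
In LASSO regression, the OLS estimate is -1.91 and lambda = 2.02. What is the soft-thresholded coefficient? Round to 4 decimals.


Check: |-1.91| = 1.91 vs lambda = 2.02.
Since |beta| <= lambda, the coefficient is set to 0.
Soft-thresholded coefficient = 0.0000.

0.0000


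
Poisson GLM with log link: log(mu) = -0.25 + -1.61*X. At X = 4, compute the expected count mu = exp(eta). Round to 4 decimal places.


Compute eta = -0.25 + -1.61 * 4 = -6.6900.
Apply inverse link: mu = e^-6.6900 = 0.0012.

0.0012


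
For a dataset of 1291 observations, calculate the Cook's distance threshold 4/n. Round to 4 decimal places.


Cook's distance cutoff = 4/n = 4/1291.
= 0.0031.

0.0031


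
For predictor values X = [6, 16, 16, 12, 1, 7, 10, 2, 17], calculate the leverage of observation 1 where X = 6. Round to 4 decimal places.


n = 9, xbar = 9.6667.
SXX = sum((xi - xbar)^2) = 294.0000.
h = 1/9 + (6 - 9.6667)^2 / 294.0000 = 0.1568.

0.1568


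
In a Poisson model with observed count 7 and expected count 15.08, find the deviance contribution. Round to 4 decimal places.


Compute y*ln(y/mu) = 7*ln(7/15.08) = 7*-0.767459 = -5.372213.
y - mu = -8.08.
D = 2*(-5.372213 - (-8.08)) = 5.415574, which rounds to 5.4156.

5.4156


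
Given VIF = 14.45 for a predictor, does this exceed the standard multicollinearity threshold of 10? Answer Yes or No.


The threshold is 10.
VIF = 14.45 is >= 10.
Multicollinearity indication: Yes.

Yes


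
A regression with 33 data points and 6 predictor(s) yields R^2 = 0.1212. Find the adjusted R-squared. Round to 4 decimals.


Plug in: Adj R^2 = 1 - (1 - 0.1212) * 32/26.
= 1 - 0.8788 * 32/26
= 1 - 28.1216 / 26
= 1 - 1.0816 = -0.0816.

-0.0816


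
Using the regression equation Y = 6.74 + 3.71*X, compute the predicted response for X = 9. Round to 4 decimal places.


Substitute X = 9 into the equation:
Y = 6.74 + 3.71 * 9 = 6.74 + 33.3900 = 40.1300.

40.1300


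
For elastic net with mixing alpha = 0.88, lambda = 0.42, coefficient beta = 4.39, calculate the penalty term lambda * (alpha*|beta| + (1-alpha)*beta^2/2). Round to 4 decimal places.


L1 component = 0.88 * |4.39| = 3.8632.
L2 component = 0.12 * 4.39^2 / 2 = 1.1563.
Penalty = 0.42 * (3.8632 + 1.1563) = 0.42 * 5.0195 = 2.1082.

2.1082


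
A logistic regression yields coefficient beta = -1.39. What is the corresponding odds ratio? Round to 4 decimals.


exp(-1.39) = 0.2491.
So the odds ratio is 0.2491.

0.2491


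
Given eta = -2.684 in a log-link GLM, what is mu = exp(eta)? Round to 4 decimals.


Apply the inverse link:
mu = e^-2.684 = 0.0683.

0.0683


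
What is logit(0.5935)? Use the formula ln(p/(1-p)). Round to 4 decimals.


1 - p = 0.4065.
p/(1-p) = 1.4600.
logit = ln(1.4600) = 0.3785.

0.3785


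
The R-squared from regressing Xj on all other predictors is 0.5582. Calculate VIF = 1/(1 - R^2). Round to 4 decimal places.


Using VIF = 1/(1 - R^2_j):
1 - 0.5582 = 0.4418.
VIF = 2.2635.

2.2635


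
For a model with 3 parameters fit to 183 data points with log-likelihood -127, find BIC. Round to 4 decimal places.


ln(183) = 5.209486.
k * ln(n) = 3 * 5.209486 = 15.628458.
-2L = 254.
BIC = 15.628458 + 254 = 269.628458, which rounds to 269.6285.

269.6285


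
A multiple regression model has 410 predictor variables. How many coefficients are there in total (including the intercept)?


Including the intercept, the model has 410 predictor coefficients + 1 intercept.
Total = 411.

411


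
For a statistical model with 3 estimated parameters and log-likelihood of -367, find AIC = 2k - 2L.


AIC = 2*3 - 2*(-367).
= 6 + 734 = 740.

740


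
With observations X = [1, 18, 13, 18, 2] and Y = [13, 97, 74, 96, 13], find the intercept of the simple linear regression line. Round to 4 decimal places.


Compute b1 = 5.0775 from the OLS formula.
With xbar = 10.4000 and ybar = 58.6000, the intercept is:
b0 = 58.6000 - 5.0775 * 10.4000 = 5.7937.

5.7937


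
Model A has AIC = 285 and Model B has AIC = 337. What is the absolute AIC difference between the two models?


|AIC_A - AIC_B| = |285 - 337| = 52.
Model A is preferred (lower AIC).

52


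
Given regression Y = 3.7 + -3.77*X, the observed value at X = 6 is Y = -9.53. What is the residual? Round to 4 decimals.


Predicted = 3.7 + -3.77 * 6 = -18.9200.
Residual = -9.53 - -18.9200 = 9.3900.

9.3900


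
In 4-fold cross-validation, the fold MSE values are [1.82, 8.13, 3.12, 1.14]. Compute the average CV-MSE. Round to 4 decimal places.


Sum of fold MSEs = 14.2100.
Average = 14.2100 / 4 = 3.5525.

3.5525


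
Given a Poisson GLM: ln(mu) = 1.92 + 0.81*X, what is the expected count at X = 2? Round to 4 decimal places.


Compute eta = 1.92 + 0.81 * 2 = 3.5400.
Apply inverse link: mu = e^3.5400 = 34.4669.

34.4669


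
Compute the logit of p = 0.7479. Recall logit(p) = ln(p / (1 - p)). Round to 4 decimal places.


The odds are p/(1-p) = 0.7479 / 0.2521 = 2.9667.
logit(p) = ln(2.9667) = 1.0874.

1.0874


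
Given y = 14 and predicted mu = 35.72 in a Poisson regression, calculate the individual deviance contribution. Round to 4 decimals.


First: ln(14/35.72) = -0.936653.
Then: 14 * -0.936653 = -13.113142.
y - mu = 14 - 35.72 = -21.72.
D = 2(-13.113142 - -21.72) = 17.213716, which rounds to 17.2137.

17.2137


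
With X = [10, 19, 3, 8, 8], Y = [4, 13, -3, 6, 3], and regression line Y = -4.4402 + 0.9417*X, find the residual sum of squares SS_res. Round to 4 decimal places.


Compute predicted values, then residuals = yi - yhat_i.
Residuals: [-0.9768, -0.4521, -1.3849, 2.9066, -0.0934].
SSres = sum(residual^2) = 11.5335.

11.5335


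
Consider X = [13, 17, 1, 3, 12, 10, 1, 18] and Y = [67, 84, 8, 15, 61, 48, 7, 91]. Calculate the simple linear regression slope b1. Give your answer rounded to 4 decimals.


First compute the means: xbar = 9.3750, ybar = 47.6250.
Then S_xx = sum((xi - xbar)^2) = 333.8750.
S_xy = sum((xi - xbar)(yi - ybar)) = 1637.1250.
b1 = S_xy / S_xx = 1637.1250 / 333.8750 = 4.9034.

4.9034


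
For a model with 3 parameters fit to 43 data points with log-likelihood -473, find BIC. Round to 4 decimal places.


ln(43) = 3.761200.
k * ln(n) = 3 * 3.761200 = 11.283600.
-2L = 946.
BIC = 11.283600 + 946 = 957.283600, which rounds to 957.2836.

957.2836


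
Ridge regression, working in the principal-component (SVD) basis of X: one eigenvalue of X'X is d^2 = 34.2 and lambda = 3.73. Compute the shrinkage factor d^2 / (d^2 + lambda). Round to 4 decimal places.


d^2 + lambda = 34.2 + 3.73 = 37.9300.
Shrinkage factor = 34.2/37.9300 = 0.9017.

0.9017


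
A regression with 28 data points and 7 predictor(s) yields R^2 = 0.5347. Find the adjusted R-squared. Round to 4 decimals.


Plug in: Adj R^2 = 1 - (1 - 0.5347) * 27/20.
= 1 - 0.4653 * 27/20
= 1 - 12.5631 / 20
= 1 - 0.6282 = 0.3718.

0.3718


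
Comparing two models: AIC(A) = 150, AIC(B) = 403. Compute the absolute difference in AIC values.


Absolute difference = |150 - 403| = 253.
The model with lower AIC (A) is preferred.

253


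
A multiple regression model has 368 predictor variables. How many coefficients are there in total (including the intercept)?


Each predictor gets one coefficient, plus one intercept.
Total parameters = 368 + 1 = 369.

369
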